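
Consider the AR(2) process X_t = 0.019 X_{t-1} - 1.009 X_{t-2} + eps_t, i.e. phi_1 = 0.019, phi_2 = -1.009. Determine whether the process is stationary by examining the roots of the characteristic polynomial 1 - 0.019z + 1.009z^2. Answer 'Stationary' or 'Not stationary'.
\text{Not stationary}

The AR(p) characteristic polynomial is P(z) = 1 - 0.019z + 1.009z^2.
Stationarity requires all roots to lie outside the unit circle, i.e. |z| > 1 for every root.
Set 1 + (-0.019) z + (1.009) z^2 = 0, i.e. a z^2 + b z + c = 0 with a = 1.009, b = -0.019, c = 1.
Discriminant D = b^2 - 4ac = (-0.019)^2 - 4*(1.009)*1 = 0.000361 - (4.036) = -4.035639.
D < 0, so the roots are the complex-conjugate pair z = (-b +/- i sqrt(-D)) / (2a) = 0.0094 +/- 0.9955i.
For a conjugate pair |z|^2 = z * conj(z) = (product of roots) = c/a = 1/(1.009) = 0.99108, so |z| = sqrt(0.99108) = 0.9955 for both roots.
Moduli of all roots: 0.9955, 0.9955.
All moduli strictly greater than 1? No.
Verdict: Not stationary.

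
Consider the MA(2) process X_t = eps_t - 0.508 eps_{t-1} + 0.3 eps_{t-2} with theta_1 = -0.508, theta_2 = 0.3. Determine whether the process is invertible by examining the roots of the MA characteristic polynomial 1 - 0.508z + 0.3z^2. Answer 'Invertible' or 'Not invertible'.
\text{Invertible}

The MA(q) characteristic polynomial is P(z) = 1 - 0.508z + 0.3z^2.
Invertibility requires all roots to lie outside the unit circle, i.e. |z| > 1 for every root.
Set 1 + (-0.508) z + (0.3) z^2 = 0, i.e. a z^2 + b z + c = 0 with a = 0.3, b = -0.508, c = 1.
Discriminant D = b^2 - 4ac = (-0.508)^2 - 4*(0.3)*1 = 0.258064 - (1.2) = -0.941936.
D < 0, so the roots are the complex-conjugate pair z = (-b +/- i sqrt(-D)) / (2a) = 0.8467 +/- 1.6176i.
For a conjugate pair |z|^2 = z * conj(z) = (product of roots) = c/a = 1/(0.3) = 3.333333, so |z| = sqrt(3.333333) = 1.8257 for both roots.
Moduli of all roots: 1.8257, 1.8257.
All moduli strictly greater than 1? Yes.
Verdict: Invertible.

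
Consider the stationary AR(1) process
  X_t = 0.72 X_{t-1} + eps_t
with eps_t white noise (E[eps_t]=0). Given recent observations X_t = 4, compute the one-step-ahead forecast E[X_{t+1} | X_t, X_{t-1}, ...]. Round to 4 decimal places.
E[X_{t+1} \mid \mathcal F_t] = 2.8800

For an AR(p) model X_t = c + sum_i phi_i X_{t-i} + eps_t, the
one-step-ahead conditional mean is
  E[X_{t+1} | X_t, ...] = c + sum_i phi_i X_{t+1-i}.
Substitute known values:
  E[X_{t+1} | ...] = (0.72) * (4)
                   = 2.8800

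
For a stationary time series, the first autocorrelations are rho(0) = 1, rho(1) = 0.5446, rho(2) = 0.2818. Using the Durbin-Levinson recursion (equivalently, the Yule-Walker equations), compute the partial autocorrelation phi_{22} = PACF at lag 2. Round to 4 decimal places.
\phi_{22} = -0.0210

The PACF at lag k is phi_{kk}, the last component of the solution
to the Yule-Walker system G_k phi = r_k where
  (G_k)_{ij} = rho(|i - j|), (r_k)_i = rho(i), i,j = 1..k.
Equivalently, Durbin-Levinson gives phi_{kk} iteratively:
  phi_{11} = rho(1)
  phi_{kk} = [rho(k) - sum_{j=1..k-1} phi_{k-1,j} rho(k-j)]
            / [1 - sum_{j=1..k-1} phi_{k-1,j} rho(j)],
  phi_{k,j} = phi_{k-1,j} - phi_{kk} phi_{k-1,k-j},  j = 1..k-1.
Step k = 1:
  phi_11 = rho(1) = 0.5446.
Step k = 2:
  phi_22 = [rho(2) - phi_11 rho(1)] / [1 - phi_11 rho(1)] = [0.2818 - (0.5446)(0.5446)] / [1 - (0.5446)(0.5446)]
         = -0.01478916 / 0.70341084 = -0.021.
Therefore phi_{22} = -0.0210.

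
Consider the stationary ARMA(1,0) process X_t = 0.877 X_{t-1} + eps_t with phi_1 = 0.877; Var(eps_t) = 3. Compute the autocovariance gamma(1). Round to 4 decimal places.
\gamma(1) = 11.3960

Multiply the model equation by X_{t-k} and take expectations. With theta_0 = psi_0 = 1 and psi_j the MA(infinity) weights, this gives
  gamma(k) - sum_i phi_i gamma(k-i) = c_k,
  c_k = sigma^2 * sum_{j=k..q} theta_j psi_{j-k}   (c_k = 0 for k > q),
using gamma(-m) = gamma(m).
Pure AR (q = 0): c_0 = sigma^2 = 3, c_k = 0 for k >= 1.
Equations for k = 0 and k = 1 (AR order 1):
  gamma(0) = phi_1 gamma(1) + c_0
  gamma(1) = phi_1 gamma(0) + c_1
Substituting the second into the first: gamma(0) (1 - phi_1^2) = c_0 + phi_1 c_1, so
  gamma(0) = c_0 / (1 - phi_1^2) = 3 / (1 - (0.877)^2) = 3 / 0.230871 = 12.99427.
  gamma(1) = phi_1 gamma(0) = (0.877)(12.99427) = 11.395974.
Therefore gamma(1) = 11.3960 (to 4 decimal places).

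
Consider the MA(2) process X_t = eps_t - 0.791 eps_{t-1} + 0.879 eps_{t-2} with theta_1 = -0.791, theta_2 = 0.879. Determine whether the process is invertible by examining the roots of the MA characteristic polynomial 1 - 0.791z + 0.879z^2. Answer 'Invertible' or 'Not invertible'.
\text{Invertible}

The MA(q) characteristic polynomial is P(z) = 1 - 0.791z + 0.879z^2.
Invertibility requires all roots to lie outside the unit circle, i.e. |z| > 1 for every root.
Set 1 + (-0.791) z + (0.879) z^2 = 0, i.e. a z^2 + b z + c = 0 with a = 0.879, b = -0.791, c = 1.
Discriminant D = b^2 - 4ac = (-0.791)^2 - 4*(0.879)*1 = 0.625681 - (3.516) = -2.890319.
D < 0, so the roots are the complex-conjugate pair z = (-b +/- i sqrt(-D)) / (2a) = 0.4499 +/- 0.9671i.
For a conjugate pair |z|^2 = z * conj(z) = (product of roots) = c/a = 1/(0.879) = 1.137656, so |z| = sqrt(1.137656) = 1.0666 for both roots.
Moduli of all roots: 1.0666, 1.0666.
All moduli strictly greater than 1? Yes.
Verdict: Invertible.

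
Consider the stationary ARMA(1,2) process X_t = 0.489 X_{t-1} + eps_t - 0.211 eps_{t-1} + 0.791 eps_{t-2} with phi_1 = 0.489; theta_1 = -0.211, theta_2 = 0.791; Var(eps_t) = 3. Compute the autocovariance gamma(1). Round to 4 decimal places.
\gamma(1) = 3.2637

Multiply the model equation by X_{t-k} and take expectations. With theta_0 = psi_0 = 1 and psi_j the MA(infinity) weights, this gives
  gamma(k) - sum_i phi_i gamma(k-i) = c_k,
  c_k = sigma^2 * sum_{j=k..q} theta_j psi_{j-k}   (c_k = 0 for k > q),
using gamma(-m) = gamma(m).
psi-weights needed (psi_j = theta_j + sum_i phi_i psi_{j-i}):
  psi_1 = theta_1 + phi_1 = -0.211 + (0.489) = 0.278
  psi_2 = theta_2 + phi_1 psi_1 = 0.791 + (0.489)(0.278) = 0.926942
Right-hand sides:
  c_0 = sigma^2 (1 + theta_1 psi_1 + theta_2 psi_2) = 3 * (1 + (-0.211)(0.278) + (0.791)(0.926942)) = 3 * 1.674553 = 5.023659
  c_1 = sigma^2 (theta_1 + theta_2 psi_1) = 3 * (-0.211 + (0.791)(0.278)) = 0.026694
  c_2 = sigma^2 theta_2 = 3 * (0.791) = 2.373
Equations for k = 0 and k = 1 (AR order 1):
  gamma(0) = phi_1 gamma(1) + c_0
  gamma(1) = phi_1 gamma(0) + c_1
Substituting the second into the first: gamma(0) (1 - phi_1^2) = c_0 + phi_1 c_1, so
  gamma(0) = (c_0 + phi_1 c_1) / (1 - phi_1^2) = (5.023659 + (0.489)(0.026694)) / (1 - (0.489)^2) = 5.036713 / 0.760879 = 6.619598.
  gamma(1) = phi_1 gamma(0) + c_1 = (0.489)(6.619598) + (0.026694) = 3.263677.
Therefore gamma(1) = 3.2637 (to 4 decimal places).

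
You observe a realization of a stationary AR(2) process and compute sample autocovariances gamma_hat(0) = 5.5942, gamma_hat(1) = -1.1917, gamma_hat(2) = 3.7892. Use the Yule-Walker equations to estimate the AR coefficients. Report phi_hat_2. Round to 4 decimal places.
\hat\phi_{2} = 0.6620

The Yule-Walker equations for an AR(p) process read, in matrix form,
  Gamma_p phi = r_p,   with   (Gamma_p)_{ij} = gamma(|i - j|),
                       (r_p)_i = gamma(i),   i,j = 1..p.
Substitute the sample gammas (Toeplitz matrix and right-hand side of size 2):
  Gamma_p = [[5.5942, -1.1917], [-1.1917, 5.5942]]
  r_p     = [-1.1917, 3.7892]
Written out:
  5.5942 phi_1 - 1.1917 phi_2 = -1.1917
  -1.1917 phi_1 + 5.5942 phi_2 = 3.7892
Solve by Cramer's rule:
  det = gamma(0)^2 - gamma(1)^2 = (5.5942)^2 - (-1.1917)^2 = 31.29507364 - 1.42014889 = 29.87492475
  phi_hat_1 = [gamma(1) gamma(0) - gamma(1) gamma(2)] / det = [(-1.1917)(5.5942) - (-1.1917)(3.7892)] / 29.87492475 = -2.1510185 / 29.87492475 = -0.072
  phi_hat_2 = [gamma(0) gamma(2) - gamma(1)^2] / det = [(5.5942)(3.7892) - (-1.1917)^2] / 29.87492475 = 19.77739375 / 29.87492475 = 0.662
So phi_hat = [-0.0720, 0.6620].
Therefore phi_hat_2 = 0.6620.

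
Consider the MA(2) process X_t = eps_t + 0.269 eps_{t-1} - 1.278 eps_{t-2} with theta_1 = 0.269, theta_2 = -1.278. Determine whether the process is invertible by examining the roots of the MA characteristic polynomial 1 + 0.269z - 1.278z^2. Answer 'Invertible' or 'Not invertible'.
\text{Not invertible}

The MA(q) characteristic polynomial is P(z) = 1 + 0.269z - 1.278z^2.
Invertibility requires all roots to lie outside the unit circle, i.e. |z| > 1 for every root.
Set 1 + (0.269) z + (-1.278) z^2 = 0, i.e. a z^2 + b z + c = 0 with a = -1.278, b = 0.269, c = 1.
Discriminant D = b^2 - 4ac = (0.269)^2 - 4*(-1.278)*1 = 0.072361 - (-5.112) = 5.184361.
D >= 0, so the roots are real: z = (-b +/- sqrt(D)) / (2a) = (-0.269 +/- 2.276919) / (-2.556).
  z_1 = (-0.269 + 2.276919) / (-2.556) = -0.7856,   |z_1| = 0.7856.
  z_2 = (-0.269 - 2.276919) / (-2.556) = 0.9961,   |z_2| = 0.9961.
Moduli of all roots: 0.7856, 0.9961.
All moduli strictly greater than 1? No.
Verdict: Not invertible.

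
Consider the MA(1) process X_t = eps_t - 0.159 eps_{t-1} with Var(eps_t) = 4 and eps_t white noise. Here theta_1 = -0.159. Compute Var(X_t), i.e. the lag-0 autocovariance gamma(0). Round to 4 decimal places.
\gamma(0) = 4.1011

For an MA(q) process X_t = eps_t + sum_i theta_i eps_{t-i} with
Var(eps_t) = sigma^2, the variance is
  gamma(0) = sigma^2 * (1 + sum_i theta_i^2).
  sum_i theta_i^2 = (-0.159)^2 = 0.025281.
  gamma(0) = 4 * (1 + 0.025281) = 4 * 1.025281 = 4.101124, which rounds to 4.1011.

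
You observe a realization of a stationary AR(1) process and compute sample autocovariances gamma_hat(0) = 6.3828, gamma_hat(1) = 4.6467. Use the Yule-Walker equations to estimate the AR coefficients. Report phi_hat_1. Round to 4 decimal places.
\hat\phi_{1} = 0.7280

The Yule-Walker equations for an AR(p) process read, in matrix form,
  Gamma_p phi = r_p,   with   (Gamma_p)_{ij} = gamma(|i - j|),
                       (r_p)_i = gamma(i),   i,j = 1..p.
Substitute the sample gammas (Toeplitz matrix and right-hand side of size 1):
  Gamma_p = [[6.3828]]
  r_p     = [4.6467]
With p = 1 this is the single equation gamma(0) phi_1 = gamma(1):
  phi_hat_1 = gamma(1) / gamma(0) = 4.6467 / 6.3828 = 0.7280.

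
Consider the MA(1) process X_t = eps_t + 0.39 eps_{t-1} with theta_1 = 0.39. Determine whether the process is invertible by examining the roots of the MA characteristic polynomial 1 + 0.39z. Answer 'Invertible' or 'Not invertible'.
\text{Invertible}

The MA(q) characteristic polynomial is P(z) = 1 + 0.39z.
Invertibility requires all roots to lie outside the unit circle, i.e. |z| > 1 for every root.
This is linear in z: 1 + (0.39) z = 0  =>  z = -1/(0.39) = -2.564103,  |z| = 2.564103.
Moduli of all roots: 2.5641.
All moduli strictly greater than 1? Yes.
Verdict: Invertible.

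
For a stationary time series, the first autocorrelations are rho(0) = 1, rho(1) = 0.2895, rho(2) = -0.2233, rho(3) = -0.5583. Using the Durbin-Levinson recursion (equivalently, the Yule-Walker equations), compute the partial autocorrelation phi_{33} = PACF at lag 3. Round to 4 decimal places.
\phi_{33} = -0.4610

The PACF at lag k is phi_{kk}, the last component of the solution
to the Yule-Walker system G_k phi = r_k where
  (G_k)_{ij} = rho(|i - j|), (r_k)_i = rho(i), i,j = 1..k.
Equivalently, Durbin-Levinson gives phi_{kk} iteratively:
  phi_{11} = rho(1)
  phi_{kk} = [rho(k) - sum_{j=1..k-1} phi_{k-1,j} rho(k-j)]
            / [1 - sum_{j=1..k-1} phi_{k-1,j} rho(j)],
  phi_{k,j} = phi_{k-1,j} - phi_{kk} phi_{k-1,k-j},  j = 1..k-1.
Step k = 1:
  phi_11 = rho(1) = 0.2895.
Step k = 2:
  phi_22 = [rho(2) - phi_11 rho(1)] / [1 - phi_11 rho(1)] = [-0.2233 - (0.2895)(0.2895)] / [1 - (0.2895)(0.2895)]
         = -0.30711025 / 0.91618975 = -0.335204.
  Update: phi_21 = phi_11 - phi_22 phi_11 = 0.2895 - (-0.335204)(0.2895) = 0.386541.
Step k = 3:
  phi_33 = [rho(3) - phi_21 rho(2) - phi_22 rho(1)] / [1 - phi_21 rho(1) - phi_22 rho(2)]
    numerator   = -0.5583 - (0.386541)(-0.2233) - (-0.335204)(0.2895) = -0.3749438
    denominator = 1 - (0.386541)(0.2895) - (-0.335204)(-0.2233) = 0.81324524
  phi_33 = -0.3749438 / 0.81324524 = -0.461.
Therefore phi_{33} = -0.4610.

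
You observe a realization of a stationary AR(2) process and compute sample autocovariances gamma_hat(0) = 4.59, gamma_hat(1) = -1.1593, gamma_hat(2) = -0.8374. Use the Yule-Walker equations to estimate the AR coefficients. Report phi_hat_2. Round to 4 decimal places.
\hat\phi_{2} = -0.2630

The Yule-Walker equations for an AR(p) process read, in matrix form,
  Gamma_p phi = r_p,   with   (Gamma_p)_{ij} = gamma(|i - j|),
                       (r_p)_i = gamma(i),   i,j = 1..p.
Substitute the sample gammas (Toeplitz matrix and right-hand side of size 2):
  Gamma_p = [[4.59, -1.1593], [-1.1593, 4.59]]
  r_p     = [-1.1593, -0.8374]
Written out:
  4.59 phi_1 - 1.1593 phi_2 = -1.1593
  -1.1593 phi_1 + 4.59 phi_2 = -0.8374
Solve by Cramer's rule:
  det = gamma(0)^2 - gamma(1)^2 = (4.59)^2 - (-1.1593)^2 = 21.0681 - 1.34397649 = 19.72412351
  phi_hat_1 = [gamma(1) gamma(0) - gamma(1) gamma(2)] / det = [(-1.1593)(4.59) - (-1.1593)(-0.8374)] / 19.72412351 = -6.29198482 / 19.72412351 = -0.319
  phi_hat_2 = [gamma(0) gamma(2) - gamma(1)^2] / det = [(4.59)(-0.8374) - (-1.1593)^2] / 19.72412351 = -5.18764249 / 19.72412351 = -0.263
So phi_hat = [-0.3190, -0.2630].
Therefore phi_hat_2 = -0.2630.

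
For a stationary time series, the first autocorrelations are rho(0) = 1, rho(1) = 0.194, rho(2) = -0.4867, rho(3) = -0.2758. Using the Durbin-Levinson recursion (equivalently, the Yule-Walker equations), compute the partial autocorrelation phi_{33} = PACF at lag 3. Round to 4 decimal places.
\phi_{33} = -0.0358

The PACF at lag k is phi_{kk}, the last component of the solution
to the Yule-Walker system G_k phi = r_k where
  (G_k)_{ij} = rho(|i - j|), (r_k)_i = rho(i), i,j = 1..k.
Equivalently, Durbin-Levinson gives phi_{kk} iteratively:
  phi_{11} = rho(1)
  phi_{kk} = [rho(k) - sum_{j=1..k-1} phi_{k-1,j} rho(k-j)]
            / [1 - sum_{j=1..k-1} phi_{k-1,j} rho(j)],
  phi_{k,j} = phi_{k-1,j} - phi_{kk} phi_{k-1,k-j},  j = 1..k-1.
Step k = 1:
  phi_11 = rho(1) = 0.194.
Step k = 2:
  phi_22 = [rho(2) - phi_11 rho(1)] / [1 - phi_11 rho(1)] = [-0.4867 - (0.194)(0.194)] / [1 - (0.194)(0.194)]
         = -0.524336 / 0.962364 = -0.544842.
  Update: phi_21 = phi_11 - phi_22 phi_11 = 0.194 - (-0.544842)(0.194) = 0.299699.
Step k = 3:
  phi_33 = [rho(3) - phi_21 rho(2) - phi_22 rho(1)] / [1 - phi_21 rho(1) - phi_22 rho(2)]
    numerator   = -0.2758 - (0.299699)(-0.4867) - (-0.544842)(0.194) = -0.02423708
    denominator = 1 - (0.299699)(0.194) - (-0.544842)(-0.4867) = 0.6766839
  phi_33 = -0.02423708 / 0.6766839 = -0.0358.
Therefore phi_{33} = -0.0358.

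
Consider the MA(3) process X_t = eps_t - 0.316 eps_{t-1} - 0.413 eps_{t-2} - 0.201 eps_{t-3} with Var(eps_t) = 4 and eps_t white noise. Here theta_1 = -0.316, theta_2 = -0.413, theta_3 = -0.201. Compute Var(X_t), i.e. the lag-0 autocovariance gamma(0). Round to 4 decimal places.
\gamma(0) = 5.2433

For an MA(q) process X_t = eps_t + sum_i theta_i eps_{t-i} with
Var(eps_t) = sigma^2, the variance is
  gamma(0) = sigma^2 * (1 + sum_i theta_i^2).
  sum_i theta_i^2 = (-0.316)^2 + (-0.413)^2 + (-0.201)^2 = 0.099856 + 0.170569 + 0.040401 = 0.310826.
  gamma(0) = 4 * (1 + 0.310826) = 4 * 1.310826 = 5.243304, which rounds to 5.2433.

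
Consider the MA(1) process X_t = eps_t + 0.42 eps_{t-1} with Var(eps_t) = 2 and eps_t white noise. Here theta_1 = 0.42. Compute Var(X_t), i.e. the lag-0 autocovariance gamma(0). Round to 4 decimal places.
\gamma(0) = 2.3528

For an MA(q) process X_t = eps_t + sum_i theta_i eps_{t-i} with
Var(eps_t) = sigma^2, the variance is
  gamma(0) = sigma^2 * (1 + sum_i theta_i^2).
  sum_i theta_i^2 = (0.42)^2 = 0.1764.
  gamma(0) = 2 * (1 + 0.1764) = 2 * 1.1764 = 2.3528.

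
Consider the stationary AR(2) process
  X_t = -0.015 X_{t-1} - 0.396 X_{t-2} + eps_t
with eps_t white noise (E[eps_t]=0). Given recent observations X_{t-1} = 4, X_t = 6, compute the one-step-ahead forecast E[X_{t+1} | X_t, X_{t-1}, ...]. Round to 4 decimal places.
E[X_{t+1} \mid \mathcal F_t] = -1.6740

For an AR(p) model X_t = c + sum_i phi_i X_{t-i} + eps_t, the
one-step-ahead conditional mean is
  E[X_{t+1} | X_t, ...] = c + sum_i phi_i X_{t+1-i}.
Substitute known values:
  E[X_{t+1} | ...] = (-0.015) * (6) + (-0.396) * (4)
                   = -1.6740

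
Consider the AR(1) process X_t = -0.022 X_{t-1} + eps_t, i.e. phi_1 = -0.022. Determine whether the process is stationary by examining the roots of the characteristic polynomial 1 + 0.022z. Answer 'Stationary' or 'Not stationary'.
\text{Stationary}

The AR(p) characteristic polynomial is P(z) = 1 + 0.022z.
Stationarity requires all roots to lie outside the unit circle, i.e. |z| > 1 for every root.
This is linear in z: 1 + (0.022) z = 0  =>  z = -1/(0.022) = -45.454545,  |z| = 45.454545.
Moduli of all roots: 45.4545.
All moduli strictly greater than 1? Yes.
Verdict: Stationary.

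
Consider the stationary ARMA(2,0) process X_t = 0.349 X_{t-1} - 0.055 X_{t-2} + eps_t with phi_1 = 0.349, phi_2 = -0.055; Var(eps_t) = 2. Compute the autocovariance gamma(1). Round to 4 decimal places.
\gamma(1) = 0.7452

Multiply the model equation by X_{t-k} and take expectations. With theta_0 = psi_0 = 1 and psi_j the MA(infinity) weights, this gives
  gamma(k) - sum_i phi_i gamma(k-i) = c_k,
  c_k = sigma^2 * sum_{j=k..q} theta_j psi_{j-k}   (c_k = 0 for k > q),
using gamma(-m) = gamma(m).
Pure AR (q = 0): c_0 = sigma^2 = 2, c_k = 0 for k >= 1.
Equations for k = 0, 1, 2 (AR order 2, c_2 = 0):
  (E0) gamma(0) = phi_1 gamma(1) + phi_2 gamma(2) + c_0
  (E1) gamma(1) = phi_1 gamma(0) + phi_2 gamma(1) + c_1
  (E2) gamma(2) = phi_1 gamma(1) + phi_2 gamma(0)
From (E1): gamma(1) = A gamma(0) + B with
  A = phi_1 / (1 - phi_2) = 0.349 / 1.055 = 0.330806,   B = c_1 / (1 - phi_2) = 0 / 1.055 = 0.
Insert (E2) into (E0): gamma(0) (1 - phi_2^2) = phi_1 (1 + phi_2) gamma(1) + c_0.
  phi_1 (1 + phi_2) = (0.349)(0.945) = 0.329805,   1 - phi_2^2 = 0.996975.
Replace gamma(1) by A gamma(0) + B and collect gamma(0):
  gamma(0) [0.996975 - (0.329805)(0.330806)] = c_0 = 2
  gamma(0) * 0.887874 = 2
  gamma(0) = 2 / 0.887874 = 2.252573.
  gamma(1) = A gamma(0) = (0.330806)(2.252573) = 0.745164.
Therefore gamma(1) = 0.7452 (to 4 decimal places).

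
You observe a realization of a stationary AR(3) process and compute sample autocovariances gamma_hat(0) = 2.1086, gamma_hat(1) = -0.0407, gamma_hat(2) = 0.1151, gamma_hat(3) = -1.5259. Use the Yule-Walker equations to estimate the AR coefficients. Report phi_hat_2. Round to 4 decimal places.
\hat\phi_{2} = 0.0410

The Yule-Walker equations for an AR(p) process read, in matrix form,
  Gamma_p phi = r_p,   with   (Gamma_p)_{ij} = gamma(|i - j|),
                       (r_p)_i = gamma(i),   i,j = 1..p.
Substitute the sample gammas (Toeplitz matrix and right-hand side of size 3):
  Gamma_p = [[2.1086, -0.0407, 0.1151], [-0.0407, 2.1086, -0.0407], [0.1151, -0.0407, 2.1086]]
  r_p     = [-0.0407, 0.1151, -1.5259]
Written out (R1..R3):
  (R1) 2.1086 phi_1 - 0.0407 phi_2 + 0.1151 phi_3 = -0.0407
  (R2) -0.0407 phi_1 + 2.1086 phi_2 - 0.0407 phi_3 = 0.1151
  (R3) 0.1151 phi_1 - 0.0407 phi_2 + 2.1086 phi_3 = -1.5259
Gaussian elimination:
  R2 <- R2 - (-0.0407/2.1086) R1 = R2 - (-0.019302) R1:  2.107814 phi_2 - 0.038478 phi_3 = 0.114314
  R3 <- R3 - (0.1151/2.1086) R1 = R3 - (0.054586) R1:  -0.038478 phi_2 + 2.102317 phi_3 = -1.523678
  R3 <- R3 - (-0.038478/2.107814) R2 = R3 - (-0.018255) R2:  2.101615 phi_3 = -1.521592
Back-substitution:
  phi_hat_3 = -1.521592 / 2.101615 = -0.724011
  phi_hat_2 = (0.114314 - (-0.038478)(-0.724011)) / 2.107814 = 0.041017
  phi_hat_1 = (-0.0407 - (-0.0407)(0.041017) - (0.1151)(-0.724011)) / 2.1086 = 0.021011
So phi_hat = [0.0210, 0.0410, -0.7240].
Therefore phi_hat_2 = 0.0410.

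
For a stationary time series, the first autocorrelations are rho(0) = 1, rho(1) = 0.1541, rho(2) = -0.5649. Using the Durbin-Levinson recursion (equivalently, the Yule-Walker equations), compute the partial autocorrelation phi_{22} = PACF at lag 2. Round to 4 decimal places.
\phi_{22} = -0.6030

The PACF at lag k is phi_{kk}, the last component of the solution
to the Yule-Walker system G_k phi = r_k where
  (G_k)_{ij} = rho(|i - j|), (r_k)_i = rho(i), i,j = 1..k.
Equivalently, Durbin-Levinson gives phi_{kk} iteratively:
  phi_{11} = rho(1)
  phi_{kk} = [rho(k) - sum_{j=1..k-1} phi_{k-1,j} rho(k-j)]
            / [1 - sum_{j=1..k-1} phi_{k-1,j} rho(j)],
  phi_{k,j} = phi_{k-1,j} - phi_{kk} phi_{k-1,k-j},  j = 1..k-1.
Step k = 1:
  phi_11 = rho(1) = 0.1541.
Step k = 2:
  phi_22 = [rho(2) - phi_11 rho(1)] / [1 - phi_11 rho(1)] = [-0.5649 - (0.1541)(0.1541)] / [1 - (0.1541)(0.1541)]
         = -0.58864681 / 0.97625319 = -0.603.
Therefore phi_{22} = -0.6030.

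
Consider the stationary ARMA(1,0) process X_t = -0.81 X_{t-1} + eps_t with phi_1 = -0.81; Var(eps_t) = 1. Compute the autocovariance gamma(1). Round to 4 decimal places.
\gamma(1) = -2.3553

Multiply the model equation by X_{t-k} and take expectations. With theta_0 = psi_0 = 1 and psi_j the MA(infinity) weights, this gives
  gamma(k) - sum_i phi_i gamma(k-i) = c_k,
  c_k = sigma^2 * sum_{j=k..q} theta_j psi_{j-k}   (c_k = 0 for k > q),
using gamma(-m) = gamma(m).
Pure AR (q = 0): c_0 = sigma^2 = 1, c_k = 0 for k >= 1.
Equations for k = 0 and k = 1 (AR order 1):
  gamma(0) = phi_1 gamma(1) + c_0
  gamma(1) = phi_1 gamma(0) + c_1
Substituting the second into the first: gamma(0) (1 - phi_1^2) = c_0 + phi_1 c_1, so
  gamma(0) = c_0 / (1 - phi_1^2) = 1 / (1 - (-0.81)^2) = 1 / 0.3439 = 2.907822.
  gamma(1) = phi_1 gamma(0) = (-0.81)(2.907822) = -2.355336.
Therefore gamma(1) = -2.3553 (to 4 decimal places).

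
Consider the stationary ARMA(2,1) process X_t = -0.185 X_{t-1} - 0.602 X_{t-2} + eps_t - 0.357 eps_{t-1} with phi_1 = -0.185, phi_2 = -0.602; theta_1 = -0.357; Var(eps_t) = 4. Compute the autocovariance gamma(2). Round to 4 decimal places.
\gamma(2) = -4.3019

Multiply the model equation by X_{t-k} and take expectations. With theta_0 = psi_0 = 1 and psi_j the MA(infinity) weights, this gives
  gamma(k) - sum_i phi_i gamma(k-i) = c_k,
  c_k = sigma^2 * sum_{j=k..q} theta_j psi_{j-k}   (c_k = 0 for k > q),
using gamma(-m) = gamma(m).
psi-weights needed (psi_j = theta_j + sum_i phi_i psi_{j-i}):
  psi_1 = theta_1 + phi_1 = -0.357 + (-0.185) = -0.542
Right-hand sides:
  c_0 = sigma^2 (1 + theta_1 psi_1) = 4 * (1 + (-0.357)(-0.542)) = 4 * 1.193494 = 4.773976
  c_1 = sigma^2 theta_1 = 4 * (-0.357) = -1.428
  c_2 = 0
Equations for k = 0, 1, 2 (AR order 2, c_2 = 0):
  (E0) gamma(0) = phi_1 gamma(1) + phi_2 gamma(2) + c_0
  (E1) gamma(1) = phi_1 gamma(0) + phi_2 gamma(1) + c_1
  (E2) gamma(2) = phi_1 gamma(1) + phi_2 gamma(0)
From (E1): gamma(1) = A gamma(0) + B with
  A = phi_1 / (1 - phi_2) = -0.185 / 1.602 = -0.115481,   B = c_1 / (1 - phi_2) = -1.428 / 1.602 = -0.891386.
Insert (E2) into (E0): gamma(0) (1 - phi_2^2) = phi_1 (1 + phi_2) gamma(1) + c_0.
  phi_1 (1 + phi_2) = (-0.185)(0.398) = -0.07363,   1 - phi_2^2 = 0.637596.
Replace gamma(1) by A gamma(0) + B and collect gamma(0):
  gamma(0) [0.637596 - (-0.07363)(-0.115481)] = (-0.07363)(-0.891386) + 4.773976
  gamma(0) * 0.629093 = 4.839609
  gamma(0) = 4.839609 / 0.629093 = 7.692992.
  gamma(1) = A gamma(0) + B = (-0.115481)(7.692992) + (-0.891386) = -1.779777.
  gamma(2) = phi_1 gamma(1) + phi_2 gamma(0) = (-0.185)(-1.779777) + (-0.602)(7.692992) = -4.301922.
Therefore gamma(2) = -4.3019 (to 4 decimal places).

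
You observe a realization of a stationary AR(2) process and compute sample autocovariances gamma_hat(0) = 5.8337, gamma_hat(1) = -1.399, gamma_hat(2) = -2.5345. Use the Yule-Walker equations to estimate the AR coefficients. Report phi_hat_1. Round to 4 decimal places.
\hat\phi_{1} = -0.3650

The Yule-Walker equations for an AR(p) process read, in matrix form,
  Gamma_p phi = r_p,   with   (Gamma_p)_{ij} = gamma(|i - j|),
                       (r_p)_i = gamma(i),   i,j = 1..p.
Substitute the sample gammas (Toeplitz matrix and right-hand side of size 2):
  Gamma_p = [[5.8337, -1.399], [-1.399, 5.8337]]
  r_p     = [-1.399, -2.5345]
Written out:
  5.8337 phi_1 - 1.399 phi_2 = -1.399
  -1.399 phi_1 + 5.8337 phi_2 = -2.5345
Solve by Cramer's rule:
  det = gamma(0)^2 - gamma(1)^2 = (5.8337)^2 - (-1.399)^2 = 34.03205569 - 1.957201 = 32.07485469
  phi_hat_1 = [gamma(1) gamma(0) - gamma(1) gamma(2)] / det = [(-1.399)(5.8337) - (-1.399)(-2.5345)] / 32.07485469 = -11.7071118 / 32.07485469 = -0.365
  phi_hat_2 = [gamma(0) gamma(2) - gamma(1)^2] / det = [(5.8337)(-2.5345) - (-1.399)^2] / 32.07485469 = -16.74271365 / 32.07485469 = -0.522
So phi_hat = [-0.3650, -0.5220].
Therefore phi_hat_1 = -0.3650.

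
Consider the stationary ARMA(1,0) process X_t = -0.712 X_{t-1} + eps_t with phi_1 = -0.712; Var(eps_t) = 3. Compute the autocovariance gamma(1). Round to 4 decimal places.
\gamma(1) = -4.3322

Multiply the model equation by X_{t-k} and take expectations. With theta_0 = psi_0 = 1 and psi_j the MA(infinity) weights, this gives
  gamma(k) - sum_i phi_i gamma(k-i) = c_k,
  c_k = sigma^2 * sum_{j=k..q} theta_j psi_{j-k}   (c_k = 0 for k > q),
using gamma(-m) = gamma(m).
Pure AR (q = 0): c_0 = sigma^2 = 3, c_k = 0 for k >= 1.
Equations for k = 0 and k = 1 (AR order 1):
  gamma(0) = phi_1 gamma(1) + c_0
  gamma(1) = phi_1 gamma(0) + c_1
Substituting the second into the first: gamma(0) (1 - phi_1^2) = c_0 + phi_1 c_1, so
  gamma(0) = c_0 / (1 - phi_1^2) = 3 / (1 - (-0.712)^2) = 3 / 0.493056 = 6.084502.
  gamma(1) = phi_1 gamma(0) = (-0.712)(6.084502) = -4.332165.
Therefore gamma(1) = -4.3322 (to 4 decimal places).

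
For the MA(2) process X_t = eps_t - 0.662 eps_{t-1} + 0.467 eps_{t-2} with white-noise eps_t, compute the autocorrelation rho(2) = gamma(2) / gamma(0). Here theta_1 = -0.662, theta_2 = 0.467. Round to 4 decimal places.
\rho(2) = 0.2819

For an MA(q) process with theta_0 = 1, the autocovariance is
  gamma(k) = sigma^2 * sum_{i=0..q-k} theta_i * theta_{i+k},
and rho(k) = gamma(k) / gamma(0). Sigma^2 cancels.
  numerator   = (1)*(0.467) = 0.467.
  denominator = (1)^2 + (-0.662)^2 + (0.467)^2 = 1.656333.
  rho(2) = 0.467 / 1.656333 = 0.2819.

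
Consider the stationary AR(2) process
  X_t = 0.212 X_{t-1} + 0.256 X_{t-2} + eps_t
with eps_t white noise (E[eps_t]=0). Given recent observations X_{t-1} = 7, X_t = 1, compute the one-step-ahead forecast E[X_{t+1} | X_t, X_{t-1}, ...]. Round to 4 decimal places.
E[X_{t+1} \mid \mathcal F_t] = 2.0040

For an AR(p) model X_t = c + sum_i phi_i X_{t-i} + eps_t, the
one-step-ahead conditional mean is
  E[X_{t+1} | X_t, ...] = c + sum_i phi_i X_{t+1-i}.
Substitute known values:
  E[X_{t+1} | ...] = (0.212) * (1) + (0.256) * (7)
                   = 2.0040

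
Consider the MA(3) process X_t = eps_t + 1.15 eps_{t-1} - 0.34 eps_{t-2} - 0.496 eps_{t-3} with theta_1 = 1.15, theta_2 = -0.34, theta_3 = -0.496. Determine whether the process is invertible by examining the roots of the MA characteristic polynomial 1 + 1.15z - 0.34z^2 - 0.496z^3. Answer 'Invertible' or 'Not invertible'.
\text{Invertible}

The MA(q) characteristic polynomial is P(z) = 1 + 1.15z - 0.34z^2 - 0.496z^3.
Invertibility requires all roots to lie outside the unit circle, i.e. |z| > 1 for every root.
Degree 3: look for a simple real root z0 first, then factor out (1 - z/z0) and solve the remaining quadratic.
Testing z0 = -1.25: P(-1.25) = 1 + (1.15)(-1.25) + (-0.34)(-1.25)^2 + (-0.496)(-1.25)^3
  = 1 + (-1.4375) + (-0.53125) + (0.96875) = 0.  So z_0 = -1.25 is a root, |z_0| = 1.25.
Divide out the factor (1 + 0.8 z) = (1 - z/z0) (since 1/z0 = -0.8):
  P(z) = (1 + 0.8 z)(1 + (0.35) z + (-0.62) z^2)
  [check: z-coef 0.35 - (-0.8) = 1.15; z^2-coef -0.62 - (-0.8)(0.35) = -0.34; z^3-coef -(-0.8)(-0.62) = -0.496.]
Remaining roots from the quadratic factor 1 + (0.35) z + (-0.62) z^2:
  Set 1 + (0.35) z + (-0.62) z^2 = 0, i.e. a z^2 + b z + c = 0 with a = -0.62, b = 0.35, c = 1.
  Discriminant D = b^2 - 4ac = (0.35)^2 - 4*(-0.62)*1 = 0.1225 - (-2.48) = 2.6025.
  D >= 0, so the roots are real: z = (-b +/- sqrt(D)) / (2a) = (-0.35 +/- 1.613227) / (-1.24).
    z_1 = (-0.35 + 1.613227) / (-1.24) = -1.0187,   |z_1| = 1.0187.
    z_2 = (-0.35 - 1.613227) / (-1.24) = 1.5832,   |z_2| = 1.5832.
Moduli of all roots: 1.2500, 1.0187, 1.5832.
All moduli strictly greater than 1? Yes.
Verdict: Invertible.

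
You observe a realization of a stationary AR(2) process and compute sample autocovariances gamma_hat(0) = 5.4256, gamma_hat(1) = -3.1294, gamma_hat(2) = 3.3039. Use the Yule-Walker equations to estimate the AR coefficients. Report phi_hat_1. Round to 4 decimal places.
\hat\phi_{1} = -0.3380

The Yule-Walker equations for an AR(p) process read, in matrix form,
  Gamma_p phi = r_p,   with   (Gamma_p)_{ij} = gamma(|i - j|),
                       (r_p)_i = gamma(i),   i,j = 1..p.
Substitute the sample gammas (Toeplitz matrix and right-hand side of size 2):
  Gamma_p = [[5.4256, -3.1294], [-3.1294, 5.4256]]
  r_p     = [-3.1294, 3.3039]
Written out:
  5.4256 phi_1 - 3.1294 phi_2 = -3.1294
  -3.1294 phi_1 + 5.4256 phi_2 = 3.3039
Solve by Cramer's rule:
  det = gamma(0)^2 - gamma(1)^2 = (5.4256)^2 - (-3.1294)^2 = 29.43713536 - 9.79314436 = 19.643991
  phi_hat_1 = [gamma(1) gamma(0) - gamma(1) gamma(2)] / det = [(-3.1294)(5.4256) - (-3.1294)(3.3039)] / 19.643991 = -6.63964798 / 19.643991 = -0.338
  phi_hat_2 = [gamma(0) gamma(2) - gamma(1)^2] / det = [(5.4256)(3.3039) - (-3.1294)^2] / 19.643991 = 8.13249548 / 19.643991 = 0.414
So phi_hat = [-0.3380, 0.4140].
Therefore phi_hat_1 = -0.3380.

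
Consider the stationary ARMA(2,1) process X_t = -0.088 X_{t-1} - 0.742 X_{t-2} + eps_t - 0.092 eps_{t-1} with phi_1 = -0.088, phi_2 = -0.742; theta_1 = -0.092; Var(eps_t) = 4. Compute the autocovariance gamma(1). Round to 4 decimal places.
\gamma(1) = -0.6700

Multiply the model equation by X_{t-k} and take expectations. With theta_0 = psi_0 = 1 and psi_j the MA(infinity) weights, this gives
  gamma(k) - sum_i phi_i gamma(k-i) = c_k,
  c_k = sigma^2 * sum_{j=k..q} theta_j psi_{j-k}   (c_k = 0 for k > q),
using gamma(-m) = gamma(m).
psi-weights needed (psi_j = theta_j + sum_i phi_i psi_{j-i}):
  psi_1 = theta_1 + phi_1 = -0.092 + (-0.088) = -0.18
Right-hand sides:
  c_0 = sigma^2 (1 + theta_1 psi_1) = 4 * (1 + (-0.092)(-0.18)) = 4 * 1.01656 = 4.06624
  c_1 = sigma^2 theta_1 = 4 * (-0.092) = -0.368
  c_2 = 0
Equations for k = 0, 1, 2 (AR order 2, c_2 = 0):
  (E0) gamma(0) = phi_1 gamma(1) + phi_2 gamma(2) + c_0
  (E1) gamma(1) = phi_1 gamma(0) + phi_2 gamma(1) + c_1
  (E2) gamma(2) = phi_1 gamma(1) + phi_2 gamma(0)
From (E1): gamma(1) = A gamma(0) + B with
  A = phi_1 / (1 - phi_2) = -0.088 / 1.742 = -0.050517,   B = c_1 / (1 - phi_2) = -0.368 / 1.742 = -0.211251.
Insert (E2) into (E0): gamma(0) (1 - phi_2^2) = phi_1 (1 + phi_2) gamma(1) + c_0.
  phi_1 (1 + phi_2) = (-0.088)(0.258) = -0.022704,   1 - phi_2^2 = 0.449436.
Replace gamma(1) by A gamma(0) + B and collect gamma(0):
  gamma(0) [0.449436 - (-0.022704)(-0.050517)] = (-0.022704)(-0.211251) + 4.06624
  gamma(0) * 0.448289 = 4.071036
  gamma(0) = 4.071036 / 0.448289 = 9.081275.
  gamma(1) = A gamma(0) + B = (-0.050517)(9.081275) + (-0.211251) = -0.670007.
Therefore gamma(1) = -0.6700 (to 4 decimal places).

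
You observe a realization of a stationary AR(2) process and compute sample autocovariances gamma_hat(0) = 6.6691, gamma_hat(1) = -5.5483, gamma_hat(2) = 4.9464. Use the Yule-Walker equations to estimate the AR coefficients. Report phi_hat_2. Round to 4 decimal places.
\hat\phi_{2} = 0.1610

The Yule-Walker equations for an AR(p) process read, in matrix form,
  Gamma_p phi = r_p,   with   (Gamma_p)_{ij} = gamma(|i - j|),
                       (r_p)_i = gamma(i),   i,j = 1..p.
Substitute the sample gammas (Toeplitz matrix and right-hand side of size 2):
  Gamma_p = [[6.6691, -5.5483], [-5.5483, 6.6691]]
  r_p     = [-5.5483, 4.9464]
Written out:
  6.6691 phi_1 - 5.5483 phi_2 = -5.5483
  -5.5483 phi_1 + 6.6691 phi_2 = 4.9464
Solve by Cramer's rule:
  det = gamma(0)^2 - gamma(1)^2 = (6.6691)^2 - (-5.5483)^2 = 44.47689481 - 30.78363289 = 13.69326192
  phi_hat_1 = [gamma(1) gamma(0) - gamma(1) gamma(2)] / det = [(-5.5483)(6.6691) - (-5.5483)(4.9464)] / 13.69326192 = -9.55805641 / 13.69326192 = -0.698
  phi_hat_2 = [gamma(0) gamma(2) - gamma(1)^2] / det = [(6.6691)(4.9464) - (-5.5483)^2] / 13.69326192 = 2.20440335 / 13.69326192 = 0.161
So phi_hat = [-0.6980, 0.1610].
Therefore phi_hat_2 = 0.1610.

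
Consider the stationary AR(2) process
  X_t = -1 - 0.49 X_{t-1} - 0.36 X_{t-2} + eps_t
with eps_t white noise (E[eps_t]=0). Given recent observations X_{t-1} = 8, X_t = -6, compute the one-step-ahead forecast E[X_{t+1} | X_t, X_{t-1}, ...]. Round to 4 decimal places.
E[X_{t+1} \mid \mathcal F_t] = -0.9400

For an AR(p) model X_t = c + sum_i phi_i X_{t-i} + eps_t, the
one-step-ahead conditional mean is
  E[X_{t+1} | X_t, ...] = c + sum_i phi_i X_{t+1-i}.
Substitute known values:
  E[X_{t+1} | ...] = -1 + (-0.49) * (-6) + (-0.36) * (8)
                   = -0.9400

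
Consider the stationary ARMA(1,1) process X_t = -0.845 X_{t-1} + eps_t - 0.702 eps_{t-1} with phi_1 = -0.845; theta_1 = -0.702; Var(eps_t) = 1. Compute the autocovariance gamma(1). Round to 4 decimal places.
\gamma(1) = -8.6185

Multiply the model equation by X_{t-k} and take expectations. With theta_0 = psi_0 = 1 and psi_j the MA(infinity) weights, this gives
  gamma(k) - sum_i phi_i gamma(k-i) = c_k,
  c_k = sigma^2 * sum_{j=k..q} theta_j psi_{j-k}   (c_k = 0 for k > q),
using gamma(-m) = gamma(m).
psi-weights needed (psi_j = theta_j + sum_i phi_i psi_{j-i}):
  psi_1 = theta_1 + phi_1 = -0.702 + (-0.845) = -1.547
Right-hand sides:
  c_0 = sigma^2 (1 + theta_1 psi_1) = 1 * (1 + (-0.702)(-1.547)) = 1 * 2.085994 = 2.085994
  c_1 = sigma^2 theta_1 = 1 * (-0.702) = -0.702
  c_2 = 0
Equations for k = 0 and k = 1 (AR order 1):
  gamma(0) = phi_1 gamma(1) + c_0
  gamma(1) = phi_1 gamma(0) + c_1
Substituting the second into the first: gamma(0) (1 - phi_1^2) = c_0 + phi_1 c_1, so
  gamma(0) = (c_0 + phi_1 c_1) / (1 - phi_1^2) = (2.085994 + (-0.845)(-0.702)) / (1 - (-0.845)^2) = 2.679184 / 0.285975 = 9.368595.
  gamma(1) = phi_1 gamma(0) + c_1 = (-0.845)(9.368595) + (-0.702) = -8.618463.
Therefore gamma(1) = -8.6185 (to 4 decimal places).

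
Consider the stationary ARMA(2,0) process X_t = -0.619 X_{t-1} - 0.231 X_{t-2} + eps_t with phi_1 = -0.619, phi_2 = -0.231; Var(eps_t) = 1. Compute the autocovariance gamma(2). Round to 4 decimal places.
\gamma(2) = 0.1135

Multiply the model equation by X_{t-k} and take expectations. With theta_0 = psi_0 = 1 and psi_j the MA(infinity) weights, this gives
  gamma(k) - sum_i phi_i gamma(k-i) = c_k,
  c_k = sigma^2 * sum_{j=k..q} theta_j psi_{j-k}   (c_k = 0 for k > q),
using gamma(-m) = gamma(m).
Pure AR (q = 0): c_0 = sigma^2 = 1, c_k = 0 for k >= 1.
Equations for k = 0, 1, 2 (AR order 2, c_2 = 0):
  (E0) gamma(0) = phi_1 gamma(1) + phi_2 gamma(2) + c_0
  (E1) gamma(1) = phi_1 gamma(0) + phi_2 gamma(1) + c_1
  (E2) gamma(2) = phi_1 gamma(1) + phi_2 gamma(0)
From (E1): gamma(1) = A gamma(0) + B with
  A = phi_1 / (1 - phi_2) = -0.619 / 1.231 = -0.502843,   B = c_1 / (1 - phi_2) = 0 / 1.231 = 0.
Insert (E2) into (E0): gamma(0) (1 - phi_2^2) = phi_1 (1 + phi_2) gamma(1) + c_0.
  phi_1 (1 + phi_2) = (-0.619)(0.769) = -0.476011,   1 - phi_2^2 = 0.946639.
Replace gamma(1) by A gamma(0) + B and collect gamma(0):
  gamma(0) [0.946639 - (-0.476011)(-0.502843)] = c_0 = 1
  gamma(0) * 0.70728 = 1
  gamma(0) = 1 / 0.70728 = 1.413867.
  gamma(1) = A gamma(0) = (-0.502843)(1.413867) = -0.710953.
  gamma(2) = phi_1 gamma(1) + phi_2 gamma(0) = (-0.619)(-0.710953) + (-0.231)(1.413867) = 0.113477.
Therefore gamma(2) = 0.1135 (to 4 decimal places).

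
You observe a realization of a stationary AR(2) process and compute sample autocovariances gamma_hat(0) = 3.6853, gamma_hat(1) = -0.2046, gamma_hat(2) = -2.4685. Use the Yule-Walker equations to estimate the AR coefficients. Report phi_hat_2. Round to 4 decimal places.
\hat\phi_{2} = -0.6750

The Yule-Walker equations for an AR(p) process read, in matrix form,
  Gamma_p phi = r_p,   with   (Gamma_p)_{ij} = gamma(|i - j|),
                       (r_p)_i = gamma(i),   i,j = 1..p.
Substitute the sample gammas (Toeplitz matrix and right-hand side of size 2):
  Gamma_p = [[3.6853, -0.2046], [-0.2046, 3.6853]]
  r_p     = [-0.2046, -2.4685]
Written out:
  3.6853 phi_1 - 0.2046 phi_2 = -0.2046
  -0.2046 phi_1 + 3.6853 phi_2 = -2.4685
Solve by Cramer's rule:
  det = gamma(0)^2 - gamma(1)^2 = (3.6853)^2 - (-0.2046)^2 = 13.58143609 - 0.04186116 = 13.53957493
  phi_hat_1 = [gamma(1) gamma(0) - gamma(1) gamma(2)] / det = [(-0.2046)(3.6853) - (-0.2046)(-2.4685)] / 13.53957493 = -1.25906748 / 13.53957493 = -0.093
  phi_hat_2 = [gamma(0) gamma(2) - gamma(1)^2] / det = [(3.6853)(-2.4685) - (-0.2046)^2] / 13.53957493 = -9.13902421 / 13.53957493 = -0.675
So phi_hat = [-0.0930, -0.6750].
Therefore phi_hat_2 = -0.6750.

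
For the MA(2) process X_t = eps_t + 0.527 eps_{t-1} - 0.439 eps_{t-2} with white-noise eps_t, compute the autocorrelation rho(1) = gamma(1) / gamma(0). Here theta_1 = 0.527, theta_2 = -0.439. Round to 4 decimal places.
\rho(1) = 0.2011

For an MA(q) process with theta_0 = 1, the autocovariance is
  gamma(k) = sigma^2 * sum_{i=0..q-k} theta_i * theta_{i+k},
and rho(k) = gamma(k) / gamma(0). Sigma^2 cancels.
  numerator   = (1)*(0.527) + (0.527)*(-0.439) = 0.295647.
  denominator = (1)^2 + (0.527)^2 + (-0.439)^2 = 1.47045.
  rho(1) = 0.295647 / 1.47045 = 0.2011.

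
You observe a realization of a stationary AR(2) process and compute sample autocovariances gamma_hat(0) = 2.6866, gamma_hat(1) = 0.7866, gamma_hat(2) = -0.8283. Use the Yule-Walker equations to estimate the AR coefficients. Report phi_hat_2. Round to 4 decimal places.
\hat\phi_{2} = -0.4310

The Yule-Walker equations for an AR(p) process read, in matrix form,
  Gamma_p phi = r_p,   with   (Gamma_p)_{ij} = gamma(|i - j|),
                       (r_p)_i = gamma(i),   i,j = 1..p.
Substitute the sample gammas (Toeplitz matrix and right-hand side of size 2):
  Gamma_p = [[2.6866, 0.7866], [0.7866, 2.6866]]
  r_p     = [0.7866, -0.8283]
Written out:
  2.6866 phi_1 + 0.7866 phi_2 = 0.7866
  0.7866 phi_1 + 2.6866 phi_2 = -0.8283
Solve by Cramer's rule:
  det = gamma(0)^2 - gamma(1)^2 = (2.6866)^2 - (0.7866)^2 = 7.21781956 - 0.61873956 = 6.59908
  phi_hat_1 = [gamma(1) gamma(0) - gamma(1) gamma(2)] / det = [(0.7866)(2.6866) - (0.7866)(-0.8283)] / 6.59908 = 2.76482034 / 6.59908 = 0.419
  phi_hat_2 = [gamma(0) gamma(2) - gamma(1)^2] / det = [(2.6866)(-0.8283) - (0.7866)^2] / 6.59908 = -2.84405034 / 6.59908 = -0.431
So phi_hat = [0.4190, -0.4310].
Therefore phi_hat_2 = -0.4310.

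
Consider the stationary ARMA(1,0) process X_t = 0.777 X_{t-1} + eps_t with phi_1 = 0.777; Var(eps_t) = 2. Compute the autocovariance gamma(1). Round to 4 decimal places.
\gamma(1) = 3.9216

Multiply the model equation by X_{t-k} and take expectations. With theta_0 = psi_0 = 1 and psi_j the MA(infinity) weights, this gives
  gamma(k) - sum_i phi_i gamma(k-i) = c_k,
  c_k = sigma^2 * sum_{j=k..q} theta_j psi_{j-k}   (c_k = 0 for k > q),
using gamma(-m) = gamma(m).
Pure AR (q = 0): c_0 = sigma^2 = 2, c_k = 0 for k >= 1.
Equations for k = 0 and k = 1 (AR order 1):
  gamma(0) = phi_1 gamma(1) + c_0
  gamma(1) = phi_1 gamma(0) + c_1
Substituting the second into the first: gamma(0) (1 - phi_1^2) = c_0 + phi_1 c_1, so
  gamma(0) = c_0 / (1 - phi_1^2) = 2 / (1 - (0.777)^2) = 2 / 0.396271 = 5.047051.
  gamma(1) = phi_1 gamma(0) = (0.777)(5.047051) = 3.921559.
Therefore gamma(1) = 3.9216 (to 4 decimal places).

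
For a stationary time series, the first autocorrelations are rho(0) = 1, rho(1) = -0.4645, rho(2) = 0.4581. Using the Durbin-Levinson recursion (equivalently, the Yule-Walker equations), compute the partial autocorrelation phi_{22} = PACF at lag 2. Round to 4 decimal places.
\phi_{22} = 0.3090

The PACF at lag k is phi_{kk}, the last component of the solution
to the Yule-Walker system G_k phi = r_k where
  (G_k)_{ij} = rho(|i - j|), (r_k)_i = rho(i), i,j = 1..k.
Equivalently, Durbin-Levinson gives phi_{kk} iteratively:
  phi_{11} = rho(1)
  phi_{kk} = [rho(k) - sum_{j=1..k-1} phi_{k-1,j} rho(k-j)]
            / [1 - sum_{j=1..k-1} phi_{k-1,j} rho(j)],
  phi_{k,j} = phi_{k-1,j} - phi_{kk} phi_{k-1,k-j},  j = 1..k-1.
Step k = 1:
  phi_11 = rho(1) = -0.4645.
Step k = 2:
  phi_22 = [rho(2) - phi_11 rho(1)] / [1 - phi_11 rho(1)] = [0.4581 - (-0.4645)(-0.4645)] / [1 - (-0.4645)(-0.4645)]
         = 0.24233975 / 0.78423975 = 0.309.
Therefore phi_{22} = 0.3090.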